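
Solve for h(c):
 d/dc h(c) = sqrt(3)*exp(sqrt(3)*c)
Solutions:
 h(c) = C1 + exp(sqrt(3)*c)


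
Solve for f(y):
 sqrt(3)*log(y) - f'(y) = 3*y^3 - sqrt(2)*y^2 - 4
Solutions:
 f(y) = C1 - 3*y^4/4 + sqrt(2)*y^3/3 + sqrt(3)*y*log(y) - sqrt(3)*y + 4*y


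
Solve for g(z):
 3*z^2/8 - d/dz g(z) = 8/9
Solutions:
 g(z) = C1 + z^3/8 - 8*z/9


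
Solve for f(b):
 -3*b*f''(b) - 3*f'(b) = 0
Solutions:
 f(b) = C1 + C2*log(b)


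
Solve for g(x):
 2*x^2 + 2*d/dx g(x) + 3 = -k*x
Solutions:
 g(x) = C1 - k*x^2/4 - x^3/3 - 3*x/2


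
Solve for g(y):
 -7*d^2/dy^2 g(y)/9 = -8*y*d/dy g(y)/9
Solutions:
 g(y) = C1 + C2*erfi(2*sqrt(7)*y/7)


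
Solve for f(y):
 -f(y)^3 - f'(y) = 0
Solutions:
 f(y) = -sqrt(2)*sqrt(-1/(C1 - y))/2
 f(y) = sqrt(2)*sqrt(-1/(C1 - y))/2


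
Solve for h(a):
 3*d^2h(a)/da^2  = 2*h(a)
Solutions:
 h(a) = C1*exp(-sqrt(6)*a/3) + C2*exp(sqrt(6)*a/3)


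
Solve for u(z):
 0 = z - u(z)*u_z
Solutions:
 u(z) = -sqrt(C1 + z^2)
 u(z) = sqrt(C1 + z^2)


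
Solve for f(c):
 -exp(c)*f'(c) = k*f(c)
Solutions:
 f(c) = C1*exp(k*exp(-c))


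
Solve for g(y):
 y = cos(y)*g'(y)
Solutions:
 g(y) = C1 + Integral(y/cos(y), y)


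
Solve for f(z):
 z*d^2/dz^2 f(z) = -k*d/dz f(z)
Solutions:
 f(z) = C1 + z^(1 - re(k))*(C2*sin(log(z)*Abs(im(k))) + C3*cos(log(z)*im(k)))


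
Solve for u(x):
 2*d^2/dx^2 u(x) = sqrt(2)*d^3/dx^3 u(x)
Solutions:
 u(x) = C1 + C2*x + C3*exp(sqrt(2)*x)


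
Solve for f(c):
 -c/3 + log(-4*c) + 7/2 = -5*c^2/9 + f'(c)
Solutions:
 f(c) = C1 + 5*c^3/27 - c^2/6 + c*log(-c) + c*(2*log(2) + 5/2)


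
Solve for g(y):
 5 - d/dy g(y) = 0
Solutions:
 g(y) = C1 + 5*y


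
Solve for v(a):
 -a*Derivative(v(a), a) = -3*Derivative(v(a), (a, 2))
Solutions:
 v(a) = C1 + C2*erfi(sqrt(6)*a/6)


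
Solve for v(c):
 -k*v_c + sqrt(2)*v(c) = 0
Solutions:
 v(c) = C1*exp(sqrt(2)*c/k)


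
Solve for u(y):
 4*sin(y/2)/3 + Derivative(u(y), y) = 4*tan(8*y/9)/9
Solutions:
 u(y) = C1 - log(cos(8*y/9))/2 + 8*cos(y/2)/3


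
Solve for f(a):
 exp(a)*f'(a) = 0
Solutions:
 f(a) = C1


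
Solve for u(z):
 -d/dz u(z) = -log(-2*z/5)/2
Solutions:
 u(z) = C1 + z*log(-z)/2 + z*(-log(5) - 1 + log(2))/2


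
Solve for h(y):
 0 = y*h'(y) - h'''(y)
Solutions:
 h(y) = C1 + Integral(C2*airyai(y) + C3*airybi(y), y)


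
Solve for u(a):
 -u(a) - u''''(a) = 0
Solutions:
 u(a) = (C1*sin(sqrt(2)*a/2) + C2*cos(sqrt(2)*a/2))*exp(-sqrt(2)*a/2) + (C3*sin(sqrt(2)*a/2) + C4*cos(sqrt(2)*a/2))*exp(sqrt(2)*a/2)


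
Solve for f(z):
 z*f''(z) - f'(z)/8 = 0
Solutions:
 f(z) = C1 + C2*z^(9/8)


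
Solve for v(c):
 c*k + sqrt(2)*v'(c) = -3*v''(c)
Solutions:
 v(c) = C1 + C2*exp(-sqrt(2)*c/3) - sqrt(2)*c^2*k/4 + 3*c*k/2


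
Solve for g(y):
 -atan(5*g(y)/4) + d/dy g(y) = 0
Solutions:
 Integral(1/atan(5*_y/4), (_y, g(y))) = C1 + y


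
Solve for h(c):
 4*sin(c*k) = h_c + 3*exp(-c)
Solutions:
 h(c) = C1 + 3*exp(-c) - 4*cos(c*k)/k


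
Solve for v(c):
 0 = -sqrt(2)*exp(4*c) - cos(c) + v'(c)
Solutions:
 v(c) = C1 + sqrt(2)*exp(4*c)/4 + sin(c)


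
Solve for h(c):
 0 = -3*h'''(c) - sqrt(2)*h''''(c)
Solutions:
 h(c) = C1 + C2*c + C3*c^2 + C4*exp(-3*sqrt(2)*c/2)


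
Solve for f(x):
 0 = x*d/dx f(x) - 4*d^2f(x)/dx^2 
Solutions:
 f(x) = C1 + C2*erfi(sqrt(2)*x/4)


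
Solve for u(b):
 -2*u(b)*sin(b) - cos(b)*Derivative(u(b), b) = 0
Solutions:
 u(b) = C1*cos(b)^2


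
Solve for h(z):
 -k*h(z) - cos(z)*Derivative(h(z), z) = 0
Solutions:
 h(z) = C1*exp(k*(log(sin(z) - 1) - log(sin(z) + 1))/2)


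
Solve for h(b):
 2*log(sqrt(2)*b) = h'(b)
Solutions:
 h(b) = C1 + 2*b*log(b) - 2*b + b*log(2)


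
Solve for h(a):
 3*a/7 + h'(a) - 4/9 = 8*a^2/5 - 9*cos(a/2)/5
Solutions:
 h(a) = C1 + 8*a^3/15 - 3*a^2/14 + 4*a/9 - 18*sin(a/2)/5


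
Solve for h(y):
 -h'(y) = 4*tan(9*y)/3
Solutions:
 h(y) = C1 + 4*log(cos(9*y))/27


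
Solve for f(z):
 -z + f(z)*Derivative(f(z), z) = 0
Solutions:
 f(z) = -sqrt(C1 + z^2)
 f(z) = sqrt(C1 + z^2)


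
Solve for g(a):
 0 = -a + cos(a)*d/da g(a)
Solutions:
 g(a) = C1 + Integral(a/cos(a), a)


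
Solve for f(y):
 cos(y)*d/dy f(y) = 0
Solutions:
 f(y) = C1


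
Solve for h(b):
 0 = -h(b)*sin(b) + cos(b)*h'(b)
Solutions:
 h(b) = C1/cos(b)


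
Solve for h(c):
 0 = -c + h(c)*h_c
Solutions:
 h(c) = -sqrt(C1 + c^2)
 h(c) = sqrt(C1 + c^2)


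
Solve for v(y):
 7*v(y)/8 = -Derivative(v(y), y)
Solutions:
 v(y) = C1*exp(-7*y/8)


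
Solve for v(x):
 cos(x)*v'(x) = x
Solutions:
 v(x) = C1 + Integral(x/cos(x), x)


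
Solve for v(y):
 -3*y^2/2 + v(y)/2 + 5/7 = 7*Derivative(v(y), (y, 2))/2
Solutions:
 v(y) = C1*exp(-sqrt(7)*y/7) + C2*exp(sqrt(7)*y/7) + 3*y^2 + 284/7


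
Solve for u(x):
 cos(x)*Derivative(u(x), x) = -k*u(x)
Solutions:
 u(x) = C1*exp(k*(log(sin(x) - 1) - log(sin(x) + 1))/2)


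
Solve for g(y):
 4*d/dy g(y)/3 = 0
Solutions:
 g(y) = C1


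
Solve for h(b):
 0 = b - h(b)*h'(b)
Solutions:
 h(b) = -sqrt(C1 + b^2)
 h(b) = sqrt(C1 + b^2)


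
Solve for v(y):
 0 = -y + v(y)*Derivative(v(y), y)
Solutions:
 v(y) = -sqrt(C1 + y^2)
 v(y) = sqrt(C1 + y^2)


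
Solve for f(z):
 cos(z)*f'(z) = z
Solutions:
 f(z) = C1 + Integral(z/cos(z), z)


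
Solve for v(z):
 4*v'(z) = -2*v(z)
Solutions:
 v(z) = C1*exp(-z/2)


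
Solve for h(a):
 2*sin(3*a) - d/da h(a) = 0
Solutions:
 h(a) = C1 - 2*cos(3*a)/3


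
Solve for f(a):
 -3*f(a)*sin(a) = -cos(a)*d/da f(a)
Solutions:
 f(a) = C1/cos(a)^3


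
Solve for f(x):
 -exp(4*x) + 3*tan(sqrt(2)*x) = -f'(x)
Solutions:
 f(x) = C1 + exp(4*x)/4 + 3*sqrt(2)*log(cos(sqrt(2)*x))/2


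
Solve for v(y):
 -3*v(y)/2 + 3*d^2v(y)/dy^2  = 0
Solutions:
 v(y) = C1*exp(-sqrt(2)*y/2) + C2*exp(sqrt(2)*y/2)


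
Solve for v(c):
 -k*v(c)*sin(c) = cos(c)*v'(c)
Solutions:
 v(c) = C1*exp(k*log(cos(c)))


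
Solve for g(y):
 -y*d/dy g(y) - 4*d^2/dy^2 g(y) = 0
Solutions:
 g(y) = C1 + C2*erf(sqrt(2)*y/4)


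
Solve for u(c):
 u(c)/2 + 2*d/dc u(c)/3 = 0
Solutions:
 u(c) = C1*exp(-3*c/4)


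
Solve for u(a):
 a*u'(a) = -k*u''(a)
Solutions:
 u(a) = C1 + C2*sqrt(k)*erf(sqrt(2)*a*sqrt(1/k)/2)


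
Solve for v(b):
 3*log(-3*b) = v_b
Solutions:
 v(b) = C1 + 3*b*log(-b) + 3*b*(-1 + log(3))


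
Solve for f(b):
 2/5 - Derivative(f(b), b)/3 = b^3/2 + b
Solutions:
 f(b) = C1 - 3*b^4/8 - 3*b^2/2 + 6*b/5


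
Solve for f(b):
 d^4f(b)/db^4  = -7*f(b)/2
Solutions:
 f(b) = (C1*sin(14^(1/4)*b/2) + C2*cos(14^(1/4)*b/2))*exp(-14^(1/4)*b/2) + (C3*sin(14^(1/4)*b/2) + C4*cos(14^(1/4)*b/2))*exp(14^(1/4)*b/2)


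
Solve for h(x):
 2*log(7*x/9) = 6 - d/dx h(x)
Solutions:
 h(x) = C1 - 2*x*log(x) + x*log(81/49) + 8*x


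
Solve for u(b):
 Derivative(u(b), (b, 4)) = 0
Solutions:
 u(b) = C1 + C2*b + C3*b^2 + C4*b^3


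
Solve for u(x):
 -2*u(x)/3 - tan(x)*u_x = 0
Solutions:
 u(x) = C1/sin(x)^(2/3)


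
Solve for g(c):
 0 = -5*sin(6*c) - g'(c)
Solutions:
 g(c) = C1 + 5*cos(6*c)/6


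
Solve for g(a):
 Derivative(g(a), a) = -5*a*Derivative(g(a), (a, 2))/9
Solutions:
 g(a) = C1 + C2/a^(4/5)


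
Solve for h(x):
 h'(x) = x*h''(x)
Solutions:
 h(x) = C1 + C2*x^2


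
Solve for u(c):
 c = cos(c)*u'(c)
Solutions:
 u(c) = C1 + Integral(c/cos(c), c)


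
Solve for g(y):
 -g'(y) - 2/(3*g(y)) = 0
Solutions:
 g(y) = -sqrt(C1 - 12*y)/3
 g(y) = sqrt(C1 - 12*y)/3


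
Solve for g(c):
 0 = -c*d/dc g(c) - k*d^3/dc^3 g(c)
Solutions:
 g(c) = C1 + Integral(C2*airyai(c*(-1/k)^(1/3)) + C3*airybi(c*(-1/k)^(1/3)), c)


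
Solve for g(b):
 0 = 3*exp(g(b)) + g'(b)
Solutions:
 g(b) = log(1/(C1 + 3*b))


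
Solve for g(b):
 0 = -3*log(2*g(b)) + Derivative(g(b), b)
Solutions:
 -Integral(1/(log(_y) + log(2)), (_y, g(b)))/3 = C1 - b


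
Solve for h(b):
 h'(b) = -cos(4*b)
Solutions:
 h(b) = C1 - sin(4*b)/4


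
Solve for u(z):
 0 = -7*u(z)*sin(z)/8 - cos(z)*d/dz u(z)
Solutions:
 u(z) = C1*cos(z)^(7/8)


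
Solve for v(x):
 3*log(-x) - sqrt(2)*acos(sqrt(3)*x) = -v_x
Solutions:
 v(x) = C1 - 3*x*log(-x) + 3*x + sqrt(2)*(x*acos(sqrt(3)*x) - sqrt(3)*sqrt(1 - 3*x^2)/3)


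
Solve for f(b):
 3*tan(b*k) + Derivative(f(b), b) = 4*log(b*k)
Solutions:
 f(b) = C1 + 4*b*log(b*k) - 4*b - 3*Piecewise((-log(cos(b*k))/k, Ne(k, 0)), (0, True))


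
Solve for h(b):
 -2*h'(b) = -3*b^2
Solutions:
 h(b) = C1 + b^3/2


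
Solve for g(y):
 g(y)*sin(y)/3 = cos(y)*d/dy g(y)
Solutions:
 g(y) = C1/cos(y)^(1/3)


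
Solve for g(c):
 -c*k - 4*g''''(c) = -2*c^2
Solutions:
 g(c) = C1 + C2*c + C3*c^2 + C4*c^3 + c^6/720 - c^5*k/480


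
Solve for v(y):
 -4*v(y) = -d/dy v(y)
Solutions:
 v(y) = C1*exp(4*y)


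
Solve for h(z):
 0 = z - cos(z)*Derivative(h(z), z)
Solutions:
 h(z) = C1 + Integral(z/cos(z), z)


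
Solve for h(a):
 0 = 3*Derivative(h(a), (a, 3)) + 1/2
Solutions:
 h(a) = C1 + C2*a + C3*a^2 - a^3/36


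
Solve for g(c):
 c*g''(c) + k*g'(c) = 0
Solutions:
 g(c) = C1 + c^(1 - re(k))*(C2*sin(log(c)*Abs(im(k))) + C3*cos(log(c)*im(k)))


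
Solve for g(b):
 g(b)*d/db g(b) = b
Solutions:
 g(b) = -sqrt(C1 + b^2)
 g(b) = sqrt(C1 + b^2)


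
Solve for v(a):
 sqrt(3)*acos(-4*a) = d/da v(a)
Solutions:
 v(a) = C1 + sqrt(3)*(a*acos(-4*a) + sqrt(1 - 16*a^2)/4)


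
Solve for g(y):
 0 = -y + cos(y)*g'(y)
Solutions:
 g(y) = C1 + Integral(y/cos(y), y)


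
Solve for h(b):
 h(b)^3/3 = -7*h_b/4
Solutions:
 h(b) = -sqrt(42)*sqrt(-1/(C1 - 4*b))/2
 h(b) = sqrt(42)*sqrt(-1/(C1 - 4*b))/2


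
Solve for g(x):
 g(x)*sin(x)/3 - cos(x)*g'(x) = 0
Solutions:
 g(x) = C1/cos(x)^(1/3)


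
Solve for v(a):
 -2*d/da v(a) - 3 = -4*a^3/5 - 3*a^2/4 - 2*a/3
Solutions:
 v(a) = C1 + a^4/10 + a^3/8 + a^2/6 - 3*a/2


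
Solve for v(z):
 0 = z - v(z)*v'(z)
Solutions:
 v(z) = -sqrt(C1 + z^2)
 v(z) = sqrt(C1 + z^2)


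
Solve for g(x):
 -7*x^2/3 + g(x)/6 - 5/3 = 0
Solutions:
 g(x) = 14*x^2 + 10


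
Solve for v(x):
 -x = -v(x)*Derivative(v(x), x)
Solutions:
 v(x) = -sqrt(C1 + x^2)
 v(x) = sqrt(C1 + x^2)


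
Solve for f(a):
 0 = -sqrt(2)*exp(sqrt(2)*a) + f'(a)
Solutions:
 f(a) = C1 + exp(sqrt(2)*a)


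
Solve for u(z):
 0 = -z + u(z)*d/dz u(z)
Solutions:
 u(z) = -sqrt(C1 + z^2)
 u(z) = sqrt(C1 + z^2)


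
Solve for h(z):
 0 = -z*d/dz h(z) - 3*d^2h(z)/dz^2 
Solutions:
 h(z) = C1 + C2*erf(sqrt(6)*z/6)


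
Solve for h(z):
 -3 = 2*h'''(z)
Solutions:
 h(z) = C1 + C2*z + C3*z^2 - z^3/4


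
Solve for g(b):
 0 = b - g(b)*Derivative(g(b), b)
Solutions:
 g(b) = -sqrt(C1 + b^2)
 g(b) = sqrt(C1 + b^2)


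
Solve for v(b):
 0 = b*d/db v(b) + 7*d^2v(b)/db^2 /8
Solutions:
 v(b) = C1 + C2*erf(2*sqrt(7)*b/7)


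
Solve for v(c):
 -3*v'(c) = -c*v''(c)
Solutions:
 v(c) = C1 + C2*c^4


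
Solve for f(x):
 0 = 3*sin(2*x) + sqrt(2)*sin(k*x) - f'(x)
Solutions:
 f(x) = C1 - 3*cos(2*x)/2 - sqrt(2)*cos(k*x)/k


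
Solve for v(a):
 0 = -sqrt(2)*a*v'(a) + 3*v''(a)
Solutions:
 v(a) = C1 + C2*erfi(2^(3/4)*sqrt(3)*a/6)


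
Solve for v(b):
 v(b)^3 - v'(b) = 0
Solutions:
 v(b) = -sqrt(2)*sqrt(-1/(C1 + b))/2
 v(b) = sqrt(2)*sqrt(-1/(C1 + b))/2


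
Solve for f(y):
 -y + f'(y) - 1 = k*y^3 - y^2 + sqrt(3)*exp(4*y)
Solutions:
 f(y) = C1 + k*y^4/4 - y^3/3 + y^2/2 + y + sqrt(3)*exp(4*y)/4


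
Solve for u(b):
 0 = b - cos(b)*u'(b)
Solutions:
 u(b) = C1 + Integral(b/cos(b), b)


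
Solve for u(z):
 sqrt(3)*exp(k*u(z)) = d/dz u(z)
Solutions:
 u(z) = Piecewise((log(-1/(C1*k + sqrt(3)*k*z))/k, Ne(k, 0)), (nan, True))
 u(z) = Piecewise((C1 + sqrt(3)*z, Eq(k, 0)), (nan, True))


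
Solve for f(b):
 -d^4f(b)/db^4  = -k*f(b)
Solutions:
 f(b) = C1*exp(-b*k^(1/4)) + C2*exp(b*k^(1/4)) + C3*exp(-I*b*k^(1/4)) + C4*exp(I*b*k^(1/4))


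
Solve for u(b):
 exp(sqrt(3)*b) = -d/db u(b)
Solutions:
 u(b) = C1 - sqrt(3)*exp(sqrt(3)*b)/3


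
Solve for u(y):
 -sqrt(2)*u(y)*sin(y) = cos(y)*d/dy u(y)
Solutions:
 u(y) = C1*cos(y)^(sqrt(2))


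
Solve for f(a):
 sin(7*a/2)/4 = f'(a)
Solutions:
 f(a) = C1 - cos(7*a/2)/14


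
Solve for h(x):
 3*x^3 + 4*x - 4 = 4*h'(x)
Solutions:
 h(x) = C1 + 3*x^4/16 + x^2/2 - x


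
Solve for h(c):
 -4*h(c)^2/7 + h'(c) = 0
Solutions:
 h(c) = -7/(C1 + 4*c)


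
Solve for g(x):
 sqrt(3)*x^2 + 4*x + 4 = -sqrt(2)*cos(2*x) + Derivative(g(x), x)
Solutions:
 g(x) = C1 + sqrt(3)*x^3/3 + 2*x^2 + 4*x + sqrt(2)*sin(2*x)/2


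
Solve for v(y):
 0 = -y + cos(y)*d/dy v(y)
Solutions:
 v(y) = C1 + Integral(y/cos(y), y)


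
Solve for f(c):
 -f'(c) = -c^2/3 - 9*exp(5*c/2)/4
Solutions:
 f(c) = C1 + c^3/9 + 9*exp(5*c/2)/10


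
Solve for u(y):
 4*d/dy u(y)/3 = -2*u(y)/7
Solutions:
 u(y) = C1*exp(-3*y/14)


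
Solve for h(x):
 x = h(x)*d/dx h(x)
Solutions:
 h(x) = -sqrt(C1 + x^2)
 h(x) = sqrt(C1 + x^2)


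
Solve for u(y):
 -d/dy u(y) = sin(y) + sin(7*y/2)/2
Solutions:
 u(y) = C1 + cos(y) + cos(7*y/2)/7


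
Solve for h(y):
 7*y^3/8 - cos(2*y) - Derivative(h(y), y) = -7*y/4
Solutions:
 h(y) = C1 + 7*y^4/32 + 7*y^2/8 - sin(2*y)/2


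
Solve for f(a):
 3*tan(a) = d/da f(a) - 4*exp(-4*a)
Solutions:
 f(a) = C1 + 3*log(tan(a)^2 + 1)/2 - exp(-4*a)


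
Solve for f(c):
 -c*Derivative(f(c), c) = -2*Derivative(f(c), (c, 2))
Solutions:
 f(c) = C1 + C2*erfi(c/2)


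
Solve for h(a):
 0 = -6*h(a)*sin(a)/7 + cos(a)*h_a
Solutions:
 h(a) = C1/cos(a)^(6/7)


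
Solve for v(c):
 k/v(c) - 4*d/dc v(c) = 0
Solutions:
 v(c) = -sqrt(C1 + 2*c*k)/2
 v(c) = sqrt(C1 + 2*c*k)/2


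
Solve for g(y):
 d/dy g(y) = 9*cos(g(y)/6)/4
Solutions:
 -9*y/4 - 3*log(sin(g(y)/6) - 1) + 3*log(sin(g(y)/6) + 1) = C1


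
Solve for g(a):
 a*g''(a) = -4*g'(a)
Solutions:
 g(a) = C1 + C2/a^3


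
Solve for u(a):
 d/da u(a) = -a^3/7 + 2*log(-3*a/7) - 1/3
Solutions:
 u(a) = C1 - a^4/28 + 2*a*log(-a) + a*(-2*log(7) - 7/3 + 2*log(3))


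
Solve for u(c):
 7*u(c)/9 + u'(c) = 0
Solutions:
 u(c) = C1*exp(-7*c/9)


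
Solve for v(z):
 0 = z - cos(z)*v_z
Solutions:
 v(z) = C1 + Integral(z/cos(z), z)


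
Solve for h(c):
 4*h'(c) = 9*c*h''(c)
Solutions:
 h(c) = C1 + C2*c^(13/9)


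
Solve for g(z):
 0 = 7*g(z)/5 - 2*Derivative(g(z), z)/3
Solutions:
 g(z) = C1*exp(21*z/10)


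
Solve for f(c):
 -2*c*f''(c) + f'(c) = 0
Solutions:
 f(c) = C1 + C2*c^(3/2)


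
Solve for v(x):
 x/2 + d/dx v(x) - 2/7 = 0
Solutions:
 v(x) = C1 - x^2/4 + 2*x/7


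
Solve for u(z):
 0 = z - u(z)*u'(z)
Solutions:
 u(z) = -sqrt(C1 + z^2)
 u(z) = sqrt(C1 + z^2)


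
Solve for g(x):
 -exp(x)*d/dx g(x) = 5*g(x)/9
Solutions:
 g(x) = C1*exp(5*exp(-x)/9)


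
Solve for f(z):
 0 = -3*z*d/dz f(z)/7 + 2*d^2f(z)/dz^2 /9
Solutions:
 f(z) = C1 + C2*erfi(3*sqrt(21)*z/14)


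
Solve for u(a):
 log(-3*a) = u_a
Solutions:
 u(a) = C1 + a*log(-a) + a*(-1 + log(3))


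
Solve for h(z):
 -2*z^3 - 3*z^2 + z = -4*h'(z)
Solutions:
 h(z) = C1 + z^4/8 + z^3/4 - z^2/8


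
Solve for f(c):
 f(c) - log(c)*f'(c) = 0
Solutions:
 f(c) = C1*exp(li(c))


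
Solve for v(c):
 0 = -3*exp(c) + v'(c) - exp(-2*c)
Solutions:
 v(c) = C1 + 3*exp(c) - exp(-2*c)/2


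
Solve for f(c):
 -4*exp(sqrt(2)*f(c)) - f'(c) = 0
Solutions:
 f(c) = sqrt(2)*(2*log(1/(C1 + 4*c)) - log(2))/4


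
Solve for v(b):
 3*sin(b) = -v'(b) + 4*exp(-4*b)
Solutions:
 v(b) = C1 + 3*cos(b) - exp(-4*b)


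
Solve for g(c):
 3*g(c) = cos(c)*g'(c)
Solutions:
 g(c) = C1*(sin(c) + 1)^(3/2)/(sin(c) - 1)^(3/2)


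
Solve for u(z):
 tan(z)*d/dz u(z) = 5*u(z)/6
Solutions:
 u(z) = C1*sin(z)^(5/6)


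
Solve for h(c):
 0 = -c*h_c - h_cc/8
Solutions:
 h(c) = C1 + C2*erf(2*c)


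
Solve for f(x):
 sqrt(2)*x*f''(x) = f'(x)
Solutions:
 f(x) = C1 + C2*x^(sqrt(2)/2 + 1)


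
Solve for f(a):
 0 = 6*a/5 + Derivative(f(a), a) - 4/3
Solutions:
 f(a) = C1 - 3*a^2/5 + 4*a/3


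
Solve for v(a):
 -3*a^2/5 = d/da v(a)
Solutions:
 v(a) = C1 - a^3/5


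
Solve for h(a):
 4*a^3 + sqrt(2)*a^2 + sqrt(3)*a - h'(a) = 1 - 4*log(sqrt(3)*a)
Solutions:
 h(a) = C1 + a^4 + sqrt(2)*a^3/3 + sqrt(3)*a^2/2 + 4*a*log(a) - 5*a + a*log(9)


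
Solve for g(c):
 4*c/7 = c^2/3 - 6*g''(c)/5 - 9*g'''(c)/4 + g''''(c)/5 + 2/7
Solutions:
 g(c) = C1 + C2*c + C3*exp(c*(45 - sqrt(2409))/8) + C4*exp(c*(45 + sqrt(2409))/8) + 5*c^4/216 - 85*c^3/336 + 38425*c^2/24192


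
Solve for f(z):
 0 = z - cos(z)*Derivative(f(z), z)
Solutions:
 f(z) = C1 + Integral(z/cos(z), z)


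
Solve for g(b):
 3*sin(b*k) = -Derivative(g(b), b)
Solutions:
 g(b) = C1 + 3*cos(b*k)/k


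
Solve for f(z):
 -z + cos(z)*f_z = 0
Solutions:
 f(z) = C1 + Integral(z/cos(z), z)


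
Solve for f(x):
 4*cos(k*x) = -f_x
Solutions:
 f(x) = C1 - 4*sin(k*x)/k


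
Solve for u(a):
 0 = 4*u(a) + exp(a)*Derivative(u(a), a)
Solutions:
 u(a) = C1*exp(4*exp(-a))


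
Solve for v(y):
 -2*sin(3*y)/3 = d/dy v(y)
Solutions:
 v(y) = C1 + 2*cos(3*y)/9


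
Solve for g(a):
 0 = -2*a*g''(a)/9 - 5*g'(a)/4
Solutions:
 g(a) = C1 + C2/a^(37/8)


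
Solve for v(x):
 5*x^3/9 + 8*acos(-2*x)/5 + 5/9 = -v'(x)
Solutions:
 v(x) = C1 - 5*x^4/36 - 8*x*acos(-2*x)/5 - 5*x/9 - 4*sqrt(1 - 4*x^2)/5


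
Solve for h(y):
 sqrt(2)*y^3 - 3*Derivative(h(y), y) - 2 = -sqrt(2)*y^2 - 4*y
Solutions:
 h(y) = C1 + sqrt(2)*y^4/12 + sqrt(2)*y^3/9 + 2*y^2/3 - 2*y/3


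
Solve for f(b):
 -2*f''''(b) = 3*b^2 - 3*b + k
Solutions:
 f(b) = C1 + C2*b + C3*b^2 + C4*b^3 - b^6/240 + b^5/80 - b^4*k/48


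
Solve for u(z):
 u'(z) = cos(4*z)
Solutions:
 u(z) = C1 + sin(4*z)/4


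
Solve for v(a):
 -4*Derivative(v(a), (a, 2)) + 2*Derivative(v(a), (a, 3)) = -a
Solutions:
 v(a) = C1 + C2*a + C3*exp(2*a) + a^3/24 + a^2/16


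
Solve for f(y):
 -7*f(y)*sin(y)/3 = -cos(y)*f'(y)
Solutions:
 f(y) = C1/cos(y)^(7/3)


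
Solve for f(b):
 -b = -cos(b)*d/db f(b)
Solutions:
 f(b) = C1 + Integral(b/cos(b), b)


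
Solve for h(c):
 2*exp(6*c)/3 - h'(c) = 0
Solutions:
 h(c) = C1 + exp(6*c)/9


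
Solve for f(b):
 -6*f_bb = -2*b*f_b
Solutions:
 f(b) = C1 + C2*erfi(sqrt(6)*b/6)


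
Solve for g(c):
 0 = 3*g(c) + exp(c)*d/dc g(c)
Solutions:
 g(c) = C1*exp(3*exp(-c))


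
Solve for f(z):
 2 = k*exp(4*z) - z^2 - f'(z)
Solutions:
 f(z) = C1 + k*exp(4*z)/4 - z^3/3 - 2*z


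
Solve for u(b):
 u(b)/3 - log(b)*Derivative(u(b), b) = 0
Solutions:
 u(b) = C1*exp(li(b)/3)


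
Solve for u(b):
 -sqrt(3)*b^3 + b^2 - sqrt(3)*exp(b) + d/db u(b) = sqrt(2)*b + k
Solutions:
 u(b) = C1 + sqrt(3)*b^4/4 - b^3/3 + sqrt(2)*b^2/2 + b*k + sqrt(3)*exp(b)


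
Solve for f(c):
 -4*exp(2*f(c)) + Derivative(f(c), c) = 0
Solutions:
 f(c) = log(-sqrt(-1/(C1 + 4*c))) - log(2)/2
 f(c) = log(-1/(C1 + 4*c))/2 - log(2)/2


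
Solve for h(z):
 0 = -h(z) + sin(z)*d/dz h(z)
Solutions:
 h(z) = C1*sqrt(cos(z) - 1)/sqrt(cos(z) + 1)


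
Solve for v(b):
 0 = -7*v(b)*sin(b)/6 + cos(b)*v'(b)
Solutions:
 v(b) = C1/cos(b)^(7/6)


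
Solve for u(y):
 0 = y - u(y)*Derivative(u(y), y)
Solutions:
 u(y) = -sqrt(C1 + y^2)
 u(y) = sqrt(C1 + y^2)


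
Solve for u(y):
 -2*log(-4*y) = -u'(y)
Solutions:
 u(y) = C1 + 2*y*log(-y) + 2*y*(-1 + 2*log(2))


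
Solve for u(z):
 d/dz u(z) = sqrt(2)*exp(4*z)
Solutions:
 u(z) = C1 + sqrt(2)*exp(4*z)/4


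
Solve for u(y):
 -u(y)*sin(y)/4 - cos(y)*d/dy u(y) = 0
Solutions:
 u(y) = C1*cos(y)^(1/4)


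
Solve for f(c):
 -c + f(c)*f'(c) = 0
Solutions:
 f(c) = -sqrt(C1 + c^2)
 f(c) = sqrt(C1 + c^2)


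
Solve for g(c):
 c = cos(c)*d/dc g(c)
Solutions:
 g(c) = C1 + Integral(c/cos(c), c)


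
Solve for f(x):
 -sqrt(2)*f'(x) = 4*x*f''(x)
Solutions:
 f(x) = C1 + C2*x^(1 - sqrt(2)/4)


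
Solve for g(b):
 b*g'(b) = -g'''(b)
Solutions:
 g(b) = C1 + Integral(C2*airyai(-b) + C3*airybi(-b), b)


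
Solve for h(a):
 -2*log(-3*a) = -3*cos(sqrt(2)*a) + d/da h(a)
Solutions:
 h(a) = C1 - 2*a*log(-a) - 2*a*log(3) + 2*a + 3*sqrt(2)*sin(sqrt(2)*a)/2


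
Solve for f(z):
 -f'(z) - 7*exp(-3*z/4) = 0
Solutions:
 f(z) = C1 + 28*exp(-3*z/4)/3


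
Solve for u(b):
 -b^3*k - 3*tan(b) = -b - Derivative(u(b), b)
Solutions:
 u(b) = C1 + b^4*k/4 - b^2/2 - 3*log(cos(b))


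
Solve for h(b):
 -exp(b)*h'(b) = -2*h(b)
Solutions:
 h(b) = C1*exp(-2*exp(-b))


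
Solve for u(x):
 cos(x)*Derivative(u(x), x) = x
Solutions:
 u(x) = C1 + Integral(x/cos(x), x)


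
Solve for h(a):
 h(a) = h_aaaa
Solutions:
 h(a) = C1*exp(-a) + C2*exp(a) + C3*sin(a) + C4*cos(a)


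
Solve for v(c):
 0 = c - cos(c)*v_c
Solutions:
 v(c) = C1 + Integral(c/cos(c), c)


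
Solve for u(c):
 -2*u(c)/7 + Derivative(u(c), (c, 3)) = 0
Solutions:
 u(c) = C3*exp(2^(1/3)*7^(2/3)*c/7) + (C1*sin(2^(1/3)*sqrt(3)*7^(2/3)*c/14) + C2*cos(2^(1/3)*sqrt(3)*7^(2/3)*c/14))*exp(-2^(1/3)*7^(2/3)*c/14)


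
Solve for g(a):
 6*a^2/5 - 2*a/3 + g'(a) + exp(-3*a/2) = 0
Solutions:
 g(a) = C1 - 2*a^3/5 + a^2/3 + 2*exp(-3*a/2)/3


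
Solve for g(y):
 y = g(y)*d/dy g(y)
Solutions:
 g(y) = -sqrt(C1 + y^2)
 g(y) = sqrt(C1 + y^2)


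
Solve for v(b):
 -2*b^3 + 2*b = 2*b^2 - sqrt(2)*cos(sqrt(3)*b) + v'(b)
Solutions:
 v(b) = C1 - b^4/2 - 2*b^3/3 + b^2 + sqrt(6)*sin(sqrt(3)*b)/3


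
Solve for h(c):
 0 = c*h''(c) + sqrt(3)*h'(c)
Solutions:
 h(c) = C1 + C2*c^(1 - sqrt(3))


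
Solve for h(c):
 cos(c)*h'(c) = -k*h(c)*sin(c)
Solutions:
 h(c) = C1*exp(k*log(cos(c)))


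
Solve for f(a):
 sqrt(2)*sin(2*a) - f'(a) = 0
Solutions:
 f(a) = C1 - sqrt(2)*cos(2*a)/2


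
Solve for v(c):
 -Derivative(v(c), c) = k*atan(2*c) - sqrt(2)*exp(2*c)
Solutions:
 v(c) = C1 - k*(c*atan(2*c) - log(4*c^2 + 1)/4) + sqrt(2)*exp(2*c)/2


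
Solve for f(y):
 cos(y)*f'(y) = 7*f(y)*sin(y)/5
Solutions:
 f(y) = C1/cos(y)^(7/5)


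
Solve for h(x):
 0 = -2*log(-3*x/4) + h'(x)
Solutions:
 h(x) = C1 + 2*x*log(-x) + 2*x*(-2*log(2) - 1 + log(3))


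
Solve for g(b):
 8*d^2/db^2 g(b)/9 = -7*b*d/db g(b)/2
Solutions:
 g(b) = C1 + C2*erf(3*sqrt(14)*b/8)


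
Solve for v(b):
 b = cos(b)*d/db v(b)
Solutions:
 v(b) = C1 + Integral(b/cos(b), b)


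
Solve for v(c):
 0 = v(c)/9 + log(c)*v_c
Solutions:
 v(c) = C1*exp(-li(c)/9)


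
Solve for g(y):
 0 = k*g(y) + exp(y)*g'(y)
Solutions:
 g(y) = C1*exp(k*exp(-y))


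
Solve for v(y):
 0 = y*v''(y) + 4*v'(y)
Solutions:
 v(y) = C1 + C2/y^3


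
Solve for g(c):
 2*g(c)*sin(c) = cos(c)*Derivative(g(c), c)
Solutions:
 g(c) = C1/cos(c)^2


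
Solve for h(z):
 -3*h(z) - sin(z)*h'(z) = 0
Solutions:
 h(z) = C1*(cos(z) + 1)^(3/2)/(cos(z) - 1)^(3/2)


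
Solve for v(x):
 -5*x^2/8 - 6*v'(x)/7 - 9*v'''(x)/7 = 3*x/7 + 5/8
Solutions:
 v(x) = C1 + C2*sin(sqrt(6)*x/3) + C3*cos(sqrt(6)*x/3) - 35*x^3/144 - x^2/4 + 35*x/24


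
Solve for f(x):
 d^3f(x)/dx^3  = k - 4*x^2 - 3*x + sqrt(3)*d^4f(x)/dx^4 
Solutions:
 f(x) = C1 + C2*x + C3*x^2 + C4*exp(sqrt(3)*x/3) - x^5/15 + x^4*(-8*sqrt(3) - 3)/24 + x^3*(k/6 - 4 - sqrt(3)/2)


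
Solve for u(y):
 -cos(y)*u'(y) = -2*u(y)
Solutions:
 u(y) = C1*(sin(y) + 1)/(sin(y) - 1)


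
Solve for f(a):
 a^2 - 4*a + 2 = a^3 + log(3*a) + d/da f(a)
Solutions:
 f(a) = C1 - a^4/4 + a^3/3 - 2*a^2 - a*log(a) - a*log(3) + 3*a


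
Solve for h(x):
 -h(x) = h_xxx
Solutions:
 h(x) = C3*exp(-x) + (C1*sin(sqrt(3)*x/2) + C2*cos(sqrt(3)*x/2))*exp(x/2)


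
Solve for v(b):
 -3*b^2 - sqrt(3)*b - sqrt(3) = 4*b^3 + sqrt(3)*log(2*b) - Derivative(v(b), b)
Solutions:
 v(b) = C1 + b^4 + b^3 + sqrt(3)*b^2/2 + sqrt(3)*b*log(b) + sqrt(3)*b*log(2)


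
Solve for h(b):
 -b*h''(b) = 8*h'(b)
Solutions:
 h(b) = C1 + C2/b^7


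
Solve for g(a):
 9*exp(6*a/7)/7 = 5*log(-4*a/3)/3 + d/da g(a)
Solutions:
 g(a) = C1 - 5*a*log(-a)/3 + 5*a*(-2*log(2) + 1 + log(3))/3 + 3*exp(6*a/7)/2


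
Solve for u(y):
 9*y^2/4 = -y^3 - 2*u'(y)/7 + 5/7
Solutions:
 u(y) = C1 - 7*y^4/8 - 21*y^3/8 + 5*y/2


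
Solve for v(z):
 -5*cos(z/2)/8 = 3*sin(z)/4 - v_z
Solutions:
 v(z) = C1 + 5*sin(z/2)/4 - 3*cos(z)/4


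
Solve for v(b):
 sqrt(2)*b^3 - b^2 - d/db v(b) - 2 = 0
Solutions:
 v(b) = C1 + sqrt(2)*b^4/4 - b^3/3 - 2*b


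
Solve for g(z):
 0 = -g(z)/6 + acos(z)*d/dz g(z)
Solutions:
 g(z) = C1*exp(Integral(1/acos(z), z)/6)


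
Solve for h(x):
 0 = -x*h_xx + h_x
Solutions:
 h(x) = C1 + C2*x^2


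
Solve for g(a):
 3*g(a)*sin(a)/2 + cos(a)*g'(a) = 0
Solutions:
 g(a) = C1*cos(a)^(3/2)


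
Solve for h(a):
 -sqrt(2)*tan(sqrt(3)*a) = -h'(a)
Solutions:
 h(a) = C1 - sqrt(6)*log(cos(sqrt(3)*a))/3


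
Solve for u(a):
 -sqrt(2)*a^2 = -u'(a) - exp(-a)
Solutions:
 u(a) = C1 + sqrt(2)*a^3/3 + exp(-a)


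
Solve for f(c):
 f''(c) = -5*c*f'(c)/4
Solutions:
 f(c) = C1 + C2*erf(sqrt(10)*c/4)


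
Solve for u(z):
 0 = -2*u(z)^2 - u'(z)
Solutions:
 u(z) = 1/(C1 + 2*z)


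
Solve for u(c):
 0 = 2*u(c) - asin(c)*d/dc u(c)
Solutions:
 u(c) = C1*exp(2*Integral(1/asin(c), c))


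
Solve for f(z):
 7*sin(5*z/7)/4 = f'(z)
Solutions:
 f(z) = C1 - 49*cos(5*z/7)/20


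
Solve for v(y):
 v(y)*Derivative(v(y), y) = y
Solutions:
 v(y) = -sqrt(C1 + y^2)
 v(y) = sqrt(C1 + y^2)


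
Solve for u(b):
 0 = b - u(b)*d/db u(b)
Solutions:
 u(b) = -sqrt(C1 + b^2)
 u(b) = sqrt(C1 + b^2)


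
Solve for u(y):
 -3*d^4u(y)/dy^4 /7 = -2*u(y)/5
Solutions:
 u(y) = C1*exp(-14^(1/4)*15^(3/4)*y/15) + C2*exp(14^(1/4)*15^(3/4)*y/15) + C3*sin(14^(1/4)*15^(3/4)*y/15) + C4*cos(14^(1/4)*15^(3/4)*y/15)


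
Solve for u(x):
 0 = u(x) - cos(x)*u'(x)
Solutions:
 u(x) = C1*sqrt(sin(x) + 1)/sqrt(sin(x) - 1)


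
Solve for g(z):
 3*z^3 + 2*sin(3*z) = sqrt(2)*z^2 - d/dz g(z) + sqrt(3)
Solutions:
 g(z) = C1 - 3*z^4/4 + sqrt(2)*z^3/3 + sqrt(3)*z + 2*cos(3*z)/3


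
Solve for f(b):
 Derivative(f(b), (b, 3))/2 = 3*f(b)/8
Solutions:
 f(b) = C3*exp(6^(1/3)*b/2) + (C1*sin(2^(1/3)*3^(5/6)*b/4) + C2*cos(2^(1/3)*3^(5/6)*b/4))*exp(-6^(1/3)*b/4)


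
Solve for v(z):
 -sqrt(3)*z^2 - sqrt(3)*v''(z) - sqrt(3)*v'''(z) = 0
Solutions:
 v(z) = C1 + C2*z + C3*exp(-z) - z^4/12 + z^3/3 - z^2


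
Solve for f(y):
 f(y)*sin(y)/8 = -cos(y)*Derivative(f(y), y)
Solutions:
 f(y) = C1*cos(y)^(1/8)


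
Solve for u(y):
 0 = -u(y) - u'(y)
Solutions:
 u(y) = C1*exp(-y)


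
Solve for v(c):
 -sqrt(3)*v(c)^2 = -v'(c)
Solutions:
 v(c) = -1/(C1 + sqrt(3)*c)


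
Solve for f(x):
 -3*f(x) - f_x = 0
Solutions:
 f(x) = C1*exp(-3*x)


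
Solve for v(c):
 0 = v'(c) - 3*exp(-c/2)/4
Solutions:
 v(c) = C1 - 3*exp(-c/2)/2


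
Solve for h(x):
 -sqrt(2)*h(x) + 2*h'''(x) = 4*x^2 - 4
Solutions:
 h(x) = C3*exp(2^(5/6)*x/2) - 2*sqrt(2)*x^2 + (C1*sin(2^(5/6)*sqrt(3)*x/4) + C2*cos(2^(5/6)*sqrt(3)*x/4))*exp(-2^(5/6)*x/4) + 2*sqrt(2)


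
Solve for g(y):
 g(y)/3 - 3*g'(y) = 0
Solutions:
 g(y) = C1*exp(y/9)


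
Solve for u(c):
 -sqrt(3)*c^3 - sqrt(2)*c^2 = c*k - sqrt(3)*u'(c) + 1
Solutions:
 u(c) = C1 + c^4/4 + sqrt(6)*c^3/9 + sqrt(3)*c^2*k/6 + sqrt(3)*c/3


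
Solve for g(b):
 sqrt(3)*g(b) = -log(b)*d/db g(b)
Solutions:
 g(b) = C1*exp(-sqrt(3)*li(b))


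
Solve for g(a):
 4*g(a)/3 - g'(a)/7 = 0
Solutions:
 g(a) = C1*exp(28*a/3)


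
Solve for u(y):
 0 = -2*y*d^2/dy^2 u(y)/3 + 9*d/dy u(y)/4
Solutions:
 u(y) = C1 + C2*y^(35/8)


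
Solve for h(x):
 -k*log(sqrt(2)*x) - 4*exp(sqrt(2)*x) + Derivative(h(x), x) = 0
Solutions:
 h(x) = C1 + k*x*log(x) + k*x*(-1 + log(2)/2) + 2*sqrt(2)*exp(sqrt(2)*x)


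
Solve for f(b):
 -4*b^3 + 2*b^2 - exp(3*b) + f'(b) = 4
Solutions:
 f(b) = C1 + b^4 - 2*b^3/3 + 4*b + exp(3*b)/3


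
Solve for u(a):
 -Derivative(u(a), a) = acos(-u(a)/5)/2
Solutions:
 Integral(1/acos(-_y/5), (_y, u(a))) = C1 - a/2


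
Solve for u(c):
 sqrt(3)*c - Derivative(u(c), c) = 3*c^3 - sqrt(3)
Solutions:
 u(c) = C1 - 3*c^4/4 + sqrt(3)*c^2/2 + sqrt(3)*c


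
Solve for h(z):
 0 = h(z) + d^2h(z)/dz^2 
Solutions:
 h(z) = C1*sin(z) + C2*cos(z)


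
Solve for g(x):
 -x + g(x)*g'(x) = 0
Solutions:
 g(x) = -sqrt(C1 + x^2)
 g(x) = sqrt(C1 + x^2)


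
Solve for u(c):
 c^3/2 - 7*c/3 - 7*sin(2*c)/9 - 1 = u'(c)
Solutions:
 u(c) = C1 + c^4/8 - 7*c^2/6 - c + 7*cos(2*c)/18


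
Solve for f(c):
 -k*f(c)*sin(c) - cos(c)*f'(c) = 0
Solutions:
 f(c) = C1*exp(k*log(cos(c)))


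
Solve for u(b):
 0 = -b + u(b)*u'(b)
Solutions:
 u(b) = -sqrt(C1 + b^2)
 u(b) = sqrt(C1 + b^2)


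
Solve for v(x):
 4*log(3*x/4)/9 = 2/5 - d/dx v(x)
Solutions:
 v(x) = C1 - 4*x*log(x)/9 - 4*x*log(3)/9 + 8*x*log(2)/9 + 38*x/45


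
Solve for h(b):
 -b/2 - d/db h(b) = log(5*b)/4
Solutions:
 h(b) = C1 - b^2/4 - b*log(b)/4 - b*log(5)/4 + b/4


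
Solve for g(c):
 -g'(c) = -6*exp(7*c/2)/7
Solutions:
 g(c) = C1 + 12*exp(7*c/2)/49


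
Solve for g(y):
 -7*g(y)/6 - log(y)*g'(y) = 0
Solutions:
 g(y) = C1*exp(-7*li(y)/6)


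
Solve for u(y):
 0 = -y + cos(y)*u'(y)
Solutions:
 u(y) = C1 + Integral(y/cos(y), y)


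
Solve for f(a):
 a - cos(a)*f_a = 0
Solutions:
 f(a) = C1 + Integral(a/cos(a), a)


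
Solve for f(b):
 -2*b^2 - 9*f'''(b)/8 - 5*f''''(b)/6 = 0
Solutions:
 f(b) = C1 + C2*b + C3*b^2 + C4*exp(-27*b/20) - 4*b^5/135 + 80*b^4/729 - 6400*b^3/19683


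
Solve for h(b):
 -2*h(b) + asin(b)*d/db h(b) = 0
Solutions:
 h(b) = C1*exp(2*Integral(1/asin(b), b))


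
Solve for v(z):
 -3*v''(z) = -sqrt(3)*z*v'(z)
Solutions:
 v(z) = C1 + C2*erfi(sqrt(2)*3^(3/4)*z/6)


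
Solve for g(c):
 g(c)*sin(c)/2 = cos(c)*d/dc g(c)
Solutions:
 g(c) = C1/sqrt(cos(c))


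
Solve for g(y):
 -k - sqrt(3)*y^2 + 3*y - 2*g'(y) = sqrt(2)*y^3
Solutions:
 g(y) = C1 - k*y/2 - sqrt(2)*y^4/8 - sqrt(3)*y^3/6 + 3*y^2/4


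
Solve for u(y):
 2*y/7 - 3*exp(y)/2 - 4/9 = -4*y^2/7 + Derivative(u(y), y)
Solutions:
 u(y) = C1 + 4*y^3/21 + y^2/7 - 4*y/9 - 3*exp(y)/2


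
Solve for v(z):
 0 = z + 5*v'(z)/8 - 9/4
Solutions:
 v(z) = C1 - 4*z^2/5 + 18*z/5


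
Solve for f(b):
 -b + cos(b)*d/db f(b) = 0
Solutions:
 f(b) = C1 + Integral(b/cos(b), b)


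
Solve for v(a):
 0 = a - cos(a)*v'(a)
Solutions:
 v(a) = C1 + Integral(a/cos(a), a)


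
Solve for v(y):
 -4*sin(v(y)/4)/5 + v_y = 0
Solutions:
 -4*y/5 + 2*log(cos(v(y)/4) - 1) - 2*log(cos(v(y)/4) + 1) = C1


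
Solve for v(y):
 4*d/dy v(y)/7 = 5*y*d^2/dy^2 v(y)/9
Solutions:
 v(y) = C1 + C2*y^(71/35)


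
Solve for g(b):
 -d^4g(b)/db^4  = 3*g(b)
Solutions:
 g(b) = (C1*sin(sqrt(2)*3^(1/4)*b/2) + C2*cos(sqrt(2)*3^(1/4)*b/2))*exp(-sqrt(2)*3^(1/4)*b/2) + (C3*sin(sqrt(2)*3^(1/4)*b/2) + C4*cos(sqrt(2)*3^(1/4)*b/2))*exp(sqrt(2)*3^(1/4)*b/2)


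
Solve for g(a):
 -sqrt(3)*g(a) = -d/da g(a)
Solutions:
 g(a) = C1*exp(sqrt(3)*a)


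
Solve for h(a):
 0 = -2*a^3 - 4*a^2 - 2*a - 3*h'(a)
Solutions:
 h(a) = C1 - a^4/6 - 4*a^3/9 - a^2/3


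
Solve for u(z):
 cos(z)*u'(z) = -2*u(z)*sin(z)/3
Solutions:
 u(z) = C1*cos(z)^(2/3)


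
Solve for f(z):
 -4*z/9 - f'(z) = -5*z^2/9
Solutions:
 f(z) = C1 + 5*z^3/27 - 2*z^2/9


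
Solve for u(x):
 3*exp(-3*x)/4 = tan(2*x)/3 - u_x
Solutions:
 u(x) = C1 + log(tan(2*x)^2 + 1)/12 + exp(-3*x)/4


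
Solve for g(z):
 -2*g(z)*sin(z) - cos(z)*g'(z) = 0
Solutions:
 g(z) = C1*cos(z)^2


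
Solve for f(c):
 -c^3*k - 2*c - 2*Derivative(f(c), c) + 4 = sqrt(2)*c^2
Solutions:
 f(c) = C1 - c^4*k/8 - sqrt(2)*c^3/6 - c^2/2 + 2*c


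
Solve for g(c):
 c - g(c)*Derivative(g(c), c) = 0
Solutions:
 g(c) = -sqrt(C1 + c^2)
 g(c) = sqrt(C1 + c^2)


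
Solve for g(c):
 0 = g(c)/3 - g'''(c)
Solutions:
 g(c) = C3*exp(3^(2/3)*c/3) + (C1*sin(3^(1/6)*c/2) + C2*cos(3^(1/6)*c/2))*exp(-3^(2/3)*c/6)


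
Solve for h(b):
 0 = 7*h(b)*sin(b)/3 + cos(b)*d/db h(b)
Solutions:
 h(b) = C1*cos(b)^(7/3)


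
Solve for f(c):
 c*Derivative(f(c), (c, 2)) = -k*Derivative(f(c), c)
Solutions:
 f(c) = C1 + c^(1 - re(k))*(C2*sin(log(c)*Abs(im(k))) + C3*cos(log(c)*im(k)))


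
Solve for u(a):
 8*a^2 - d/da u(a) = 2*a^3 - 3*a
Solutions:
 u(a) = C1 - a^4/2 + 8*a^3/3 + 3*a^2/2


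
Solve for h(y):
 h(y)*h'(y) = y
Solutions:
 h(y) = -sqrt(C1 + y^2)
 h(y) = sqrt(C1 + y^2)


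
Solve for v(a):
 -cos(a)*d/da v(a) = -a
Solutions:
 v(a) = C1 + Integral(a/cos(a), a)


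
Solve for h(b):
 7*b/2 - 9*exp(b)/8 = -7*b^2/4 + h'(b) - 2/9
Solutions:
 h(b) = C1 + 7*b^3/12 + 7*b^2/4 + 2*b/9 - 9*exp(b)/8


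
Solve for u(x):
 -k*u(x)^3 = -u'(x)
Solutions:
 u(x) = -sqrt(2)*sqrt(-1/(C1 + k*x))/2
 u(x) = sqrt(2)*sqrt(-1/(C1 + k*x))/2


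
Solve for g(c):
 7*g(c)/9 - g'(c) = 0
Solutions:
 g(c) = C1*exp(7*c/9)


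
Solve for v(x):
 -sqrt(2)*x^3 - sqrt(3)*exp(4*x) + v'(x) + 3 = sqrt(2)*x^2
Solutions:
 v(x) = C1 + sqrt(2)*x^4/4 + sqrt(2)*x^3/3 - 3*x + sqrt(3)*exp(4*x)/4


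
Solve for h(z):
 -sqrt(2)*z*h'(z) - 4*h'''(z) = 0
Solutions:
 h(z) = C1 + Integral(C2*airyai(-sqrt(2)*z/2) + C3*airybi(-sqrt(2)*z/2), z)


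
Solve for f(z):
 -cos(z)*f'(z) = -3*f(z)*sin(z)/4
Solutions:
 f(z) = C1/cos(z)^(3/4)


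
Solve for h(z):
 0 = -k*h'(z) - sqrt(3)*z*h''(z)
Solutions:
 h(z) = C1 + z^(-sqrt(3)*re(k)/3 + 1)*(C2*sin(sqrt(3)*log(z)*Abs(im(k))/3) + C3*cos(sqrt(3)*log(z)*im(k)/3))


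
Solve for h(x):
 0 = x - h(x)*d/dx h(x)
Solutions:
 h(x) = -sqrt(C1 + x^2)
 h(x) = sqrt(C1 + x^2)


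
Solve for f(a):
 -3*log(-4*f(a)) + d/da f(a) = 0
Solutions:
 -Integral(1/(log(-_y) + 2*log(2)), (_y, f(a)))/3 = C1 - a


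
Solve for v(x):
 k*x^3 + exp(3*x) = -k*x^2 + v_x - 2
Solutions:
 v(x) = C1 + k*x^4/4 + k*x^3/3 + 2*x + exp(3*x)/3


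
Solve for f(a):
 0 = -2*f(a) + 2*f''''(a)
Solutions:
 f(a) = C1*exp(-a) + C2*exp(a) + C3*sin(a) + C4*cos(a)


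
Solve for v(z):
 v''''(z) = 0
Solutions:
 v(z) = C1 + C2*z + C3*z^2 + C4*z^3


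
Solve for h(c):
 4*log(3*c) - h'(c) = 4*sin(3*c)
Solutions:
 h(c) = C1 + 4*c*log(c) - 4*c + 4*c*log(3) + 4*cos(3*c)/3


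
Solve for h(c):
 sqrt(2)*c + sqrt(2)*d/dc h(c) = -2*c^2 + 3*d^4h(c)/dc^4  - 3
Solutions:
 h(c) = C1 + C4*exp(2^(1/6)*3^(2/3)*c/3) - sqrt(2)*c^3/3 - c^2/2 - 3*sqrt(2)*c/2 + (C2*sin(6^(1/6)*c/2) + C3*cos(6^(1/6)*c/2))*exp(-2^(1/6)*3^(2/3)*c/6)


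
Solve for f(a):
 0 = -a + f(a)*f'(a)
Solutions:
 f(a) = -sqrt(C1 + a^2)
 f(a) = sqrt(C1 + a^2)


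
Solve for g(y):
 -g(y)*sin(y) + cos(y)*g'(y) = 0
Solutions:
 g(y) = C1/cos(y)


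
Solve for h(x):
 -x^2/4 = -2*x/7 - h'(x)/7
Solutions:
 h(x) = C1 + 7*x^3/12 - x^2


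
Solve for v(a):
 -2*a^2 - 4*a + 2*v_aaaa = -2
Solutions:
 v(a) = C1 + C2*a + C3*a^2 + C4*a^3 + a^6/360 + a^5/60 - a^4/24


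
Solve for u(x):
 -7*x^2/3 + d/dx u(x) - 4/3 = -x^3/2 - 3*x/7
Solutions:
 u(x) = C1 - x^4/8 + 7*x^3/9 - 3*x^2/14 + 4*x/3


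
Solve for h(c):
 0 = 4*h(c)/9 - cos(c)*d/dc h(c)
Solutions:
 h(c) = C1*(sin(c) + 1)^(2/9)/(sin(c) - 1)^(2/9)


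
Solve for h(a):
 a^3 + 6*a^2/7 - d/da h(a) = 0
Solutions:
 h(a) = C1 + a^4/4 + 2*a^3/7


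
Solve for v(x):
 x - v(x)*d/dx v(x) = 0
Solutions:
 v(x) = -sqrt(C1 + x^2)
 v(x) = sqrt(C1 + x^2)


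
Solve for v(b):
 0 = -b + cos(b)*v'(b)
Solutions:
 v(b) = C1 + Integral(b/cos(b), b)


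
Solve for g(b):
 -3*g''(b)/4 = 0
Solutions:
 g(b) = C1 + C2*b


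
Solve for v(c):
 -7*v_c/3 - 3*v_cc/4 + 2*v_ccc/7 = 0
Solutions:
 v(c) = C1 + C2*exp(7*c*(9 - sqrt(465))/48) + C3*exp(7*c*(9 + sqrt(465))/48)


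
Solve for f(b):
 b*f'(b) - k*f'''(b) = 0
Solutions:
 f(b) = C1 + Integral(C2*airyai(b*(1/k)^(1/3)) + C3*airybi(b*(1/k)^(1/3)), b)


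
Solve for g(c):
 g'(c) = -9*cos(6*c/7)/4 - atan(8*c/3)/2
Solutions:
 g(c) = C1 - c*atan(8*c/3)/2 + 3*log(64*c^2 + 9)/32 - 21*sin(6*c/7)/8


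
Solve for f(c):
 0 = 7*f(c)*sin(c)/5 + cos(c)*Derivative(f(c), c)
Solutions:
 f(c) = C1*cos(c)^(7/5)


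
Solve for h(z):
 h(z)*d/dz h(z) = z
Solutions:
 h(z) = -sqrt(C1 + z^2)
 h(z) = sqrt(C1 + z^2)


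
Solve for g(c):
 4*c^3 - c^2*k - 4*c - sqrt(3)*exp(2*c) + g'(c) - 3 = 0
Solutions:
 g(c) = C1 - c^4 + c^3*k/3 + 2*c^2 + 3*c + sqrt(3)*exp(2*c)/2


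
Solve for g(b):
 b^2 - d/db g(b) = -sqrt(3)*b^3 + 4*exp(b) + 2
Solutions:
 g(b) = C1 + sqrt(3)*b^4/4 + b^3/3 - 2*b - 4*exp(b)


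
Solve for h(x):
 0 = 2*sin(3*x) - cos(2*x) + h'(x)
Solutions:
 h(x) = C1 + sin(2*x)/2 + 2*cos(3*x)/3


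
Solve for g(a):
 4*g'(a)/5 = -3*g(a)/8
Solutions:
 g(a) = C1*exp(-15*a/32)


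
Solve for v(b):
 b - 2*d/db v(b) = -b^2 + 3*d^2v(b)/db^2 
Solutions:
 v(b) = C1 + C2*exp(-2*b/3) + b^3/6 - b^2/2 + 3*b/2


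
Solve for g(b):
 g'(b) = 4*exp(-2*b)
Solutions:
 g(b) = C1 - 2*exp(-2*b)


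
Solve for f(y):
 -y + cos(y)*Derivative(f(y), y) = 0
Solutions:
 f(y) = C1 + Integral(y/cos(y), y)


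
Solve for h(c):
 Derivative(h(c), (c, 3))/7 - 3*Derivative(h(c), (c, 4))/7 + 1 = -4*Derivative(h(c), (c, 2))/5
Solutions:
 h(c) = C1 + C2*c + C3*exp(c*(5 - sqrt(1705))/30) + C4*exp(c*(5 + sqrt(1705))/30) - 5*c^2/8


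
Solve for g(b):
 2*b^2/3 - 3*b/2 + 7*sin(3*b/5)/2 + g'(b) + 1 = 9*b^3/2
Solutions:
 g(b) = C1 + 9*b^4/8 - 2*b^3/9 + 3*b^2/4 - b + 35*cos(3*b/5)/6


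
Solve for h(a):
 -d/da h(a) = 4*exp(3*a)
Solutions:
 h(a) = C1 - 4*exp(3*a)/3


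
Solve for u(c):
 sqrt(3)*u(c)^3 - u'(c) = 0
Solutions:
 u(c) = -sqrt(2)*sqrt(-1/(C1 + sqrt(3)*c))/2
 u(c) = sqrt(2)*sqrt(-1/(C1 + sqrt(3)*c))/2


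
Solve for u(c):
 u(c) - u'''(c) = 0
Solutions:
 u(c) = C3*exp(c) + (C1*sin(sqrt(3)*c/2) + C2*cos(sqrt(3)*c/2))*exp(-c/2)


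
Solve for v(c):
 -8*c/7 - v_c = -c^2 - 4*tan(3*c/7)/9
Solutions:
 v(c) = C1 + c^3/3 - 4*c^2/7 - 28*log(cos(3*c/7))/27


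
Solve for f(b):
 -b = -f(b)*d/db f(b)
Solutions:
 f(b) = -sqrt(C1 + b^2)
 f(b) = sqrt(C1 + b^2)


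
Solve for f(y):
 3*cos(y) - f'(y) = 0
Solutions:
 f(y) = C1 + 3*sin(y)


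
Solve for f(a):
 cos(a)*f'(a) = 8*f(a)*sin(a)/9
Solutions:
 f(a) = C1/cos(a)^(8/9)


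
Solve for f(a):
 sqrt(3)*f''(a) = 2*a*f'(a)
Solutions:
 f(a) = C1 + C2*erfi(3^(3/4)*a/3)


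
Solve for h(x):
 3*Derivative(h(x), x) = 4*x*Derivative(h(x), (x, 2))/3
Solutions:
 h(x) = C1 + C2*x^(13/4)


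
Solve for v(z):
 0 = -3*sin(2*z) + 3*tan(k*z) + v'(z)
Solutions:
 v(z) = C1 - 3*Piecewise((-log(cos(k*z))/k, Ne(k, 0)), (0, True)) - 3*cos(2*z)/2


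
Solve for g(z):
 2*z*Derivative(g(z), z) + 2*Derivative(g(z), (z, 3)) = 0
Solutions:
 g(z) = C1 + Integral(C2*airyai(-z) + C3*airybi(-z), z)


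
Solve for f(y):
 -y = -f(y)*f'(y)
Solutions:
 f(y) = -sqrt(C1 + y^2)
 f(y) = sqrt(C1 + y^2)


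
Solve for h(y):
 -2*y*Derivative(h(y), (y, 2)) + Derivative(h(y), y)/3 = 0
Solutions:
 h(y) = C1 + C2*y^(7/6)


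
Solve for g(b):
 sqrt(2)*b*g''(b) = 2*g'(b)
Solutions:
 g(b) = C1 + C2*b^(1 + sqrt(2))


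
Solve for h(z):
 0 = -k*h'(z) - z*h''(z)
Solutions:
 h(z) = C1 + z^(1 - re(k))*(C2*sin(log(z)*Abs(im(k))) + C3*cos(log(z)*im(k)))


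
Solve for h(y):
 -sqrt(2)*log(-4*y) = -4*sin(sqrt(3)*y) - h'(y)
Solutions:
 h(y) = C1 + sqrt(2)*y*(log(-y) - 1) + 2*sqrt(2)*y*log(2) + 4*sqrt(3)*cos(sqrt(3)*y)/3
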